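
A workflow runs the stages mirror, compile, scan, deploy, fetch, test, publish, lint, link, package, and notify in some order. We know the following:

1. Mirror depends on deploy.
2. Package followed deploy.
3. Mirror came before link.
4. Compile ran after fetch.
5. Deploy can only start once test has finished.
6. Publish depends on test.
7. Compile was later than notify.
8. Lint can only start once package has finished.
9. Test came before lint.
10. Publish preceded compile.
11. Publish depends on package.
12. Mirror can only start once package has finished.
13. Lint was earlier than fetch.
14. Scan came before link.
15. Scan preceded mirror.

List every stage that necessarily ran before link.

deploy, mirror, package, scan, test

Directly stated before link: mirror and scan.
Deploy reaches link via deploy → mirror → link.
Package reaches link via package → mirror → link.
Test reaches link via test → deploy → mirror → link.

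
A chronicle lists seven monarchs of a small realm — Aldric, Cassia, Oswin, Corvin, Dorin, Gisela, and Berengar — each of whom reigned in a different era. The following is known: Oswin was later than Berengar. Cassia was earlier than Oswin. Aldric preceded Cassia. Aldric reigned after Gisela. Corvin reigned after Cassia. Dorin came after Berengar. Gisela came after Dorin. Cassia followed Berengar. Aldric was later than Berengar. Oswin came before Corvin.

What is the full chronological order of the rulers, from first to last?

Berengar, Dorin, Gisela, Aldric, Cassia, Oswin, Corvin

The constraints fix every adjacent pair, so only one ordering works:
Berengar → Dorin → Gisela → Aldric → Cassia → Oswin → Corvin.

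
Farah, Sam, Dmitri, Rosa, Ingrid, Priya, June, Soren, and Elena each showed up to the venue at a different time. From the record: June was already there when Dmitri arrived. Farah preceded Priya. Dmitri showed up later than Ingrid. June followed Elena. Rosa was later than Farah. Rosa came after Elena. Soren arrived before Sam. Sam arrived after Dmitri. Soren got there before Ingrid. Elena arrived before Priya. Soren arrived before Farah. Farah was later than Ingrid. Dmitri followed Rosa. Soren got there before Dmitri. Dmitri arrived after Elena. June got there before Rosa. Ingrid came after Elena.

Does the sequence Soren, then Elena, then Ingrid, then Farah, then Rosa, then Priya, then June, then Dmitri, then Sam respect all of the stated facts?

The constraints require June before Rosa, but in the proposed sequence Rosa appears ahead of June. That one violation is enough.

no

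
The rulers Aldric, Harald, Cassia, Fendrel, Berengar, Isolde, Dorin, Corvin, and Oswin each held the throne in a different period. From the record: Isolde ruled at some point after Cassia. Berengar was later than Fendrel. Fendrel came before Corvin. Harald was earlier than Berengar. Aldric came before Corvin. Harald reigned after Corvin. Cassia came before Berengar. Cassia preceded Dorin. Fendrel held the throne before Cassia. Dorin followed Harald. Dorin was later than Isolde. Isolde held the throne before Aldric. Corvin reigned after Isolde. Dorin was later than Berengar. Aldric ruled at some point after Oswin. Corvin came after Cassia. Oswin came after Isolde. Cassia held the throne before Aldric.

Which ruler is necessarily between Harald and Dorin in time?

Tracing the constraints gives Harald → Berengar → Dorin, so Berengar sits after Harald and before Dorin.
No other ruler is forced both after Harald and before Dorin.

Berengar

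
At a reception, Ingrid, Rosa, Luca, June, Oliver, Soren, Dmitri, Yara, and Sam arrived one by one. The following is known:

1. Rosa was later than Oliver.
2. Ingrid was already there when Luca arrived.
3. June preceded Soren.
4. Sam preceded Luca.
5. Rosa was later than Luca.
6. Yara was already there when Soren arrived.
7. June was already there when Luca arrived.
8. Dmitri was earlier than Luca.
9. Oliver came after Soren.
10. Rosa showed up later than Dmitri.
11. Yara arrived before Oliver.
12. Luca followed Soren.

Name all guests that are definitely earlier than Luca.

Dmitri, Ingrid, June, Sam, Soren, Yara

Directly stated before Luca: Dmitri, Ingrid, June, Sam, and Soren.
Yara reaches Luca via Yara → Soren → Luca.
No chain forces Oliver (or any of the others) ahead of Luca.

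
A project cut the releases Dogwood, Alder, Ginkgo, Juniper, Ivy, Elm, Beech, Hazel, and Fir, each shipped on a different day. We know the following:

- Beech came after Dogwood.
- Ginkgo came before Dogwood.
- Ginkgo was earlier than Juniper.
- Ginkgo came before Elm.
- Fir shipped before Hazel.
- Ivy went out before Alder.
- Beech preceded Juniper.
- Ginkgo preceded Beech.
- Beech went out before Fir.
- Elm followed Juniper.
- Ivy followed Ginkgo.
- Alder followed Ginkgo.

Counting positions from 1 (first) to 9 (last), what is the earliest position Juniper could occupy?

Beech, Dogwood, and Ginkgo must all come before Juniper — 3 forced predecessors.
Nothing else is forced ahead of Juniper, so its earliest slot is position 3 + 1 = 4.

4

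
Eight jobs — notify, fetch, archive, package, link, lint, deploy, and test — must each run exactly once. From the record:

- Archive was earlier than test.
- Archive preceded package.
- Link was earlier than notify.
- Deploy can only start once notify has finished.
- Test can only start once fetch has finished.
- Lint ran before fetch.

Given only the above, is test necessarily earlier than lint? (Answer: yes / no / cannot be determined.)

Tracing the constraints gives lint → fetch → test, so lint must come before test.
That means test cannot be before lint.

no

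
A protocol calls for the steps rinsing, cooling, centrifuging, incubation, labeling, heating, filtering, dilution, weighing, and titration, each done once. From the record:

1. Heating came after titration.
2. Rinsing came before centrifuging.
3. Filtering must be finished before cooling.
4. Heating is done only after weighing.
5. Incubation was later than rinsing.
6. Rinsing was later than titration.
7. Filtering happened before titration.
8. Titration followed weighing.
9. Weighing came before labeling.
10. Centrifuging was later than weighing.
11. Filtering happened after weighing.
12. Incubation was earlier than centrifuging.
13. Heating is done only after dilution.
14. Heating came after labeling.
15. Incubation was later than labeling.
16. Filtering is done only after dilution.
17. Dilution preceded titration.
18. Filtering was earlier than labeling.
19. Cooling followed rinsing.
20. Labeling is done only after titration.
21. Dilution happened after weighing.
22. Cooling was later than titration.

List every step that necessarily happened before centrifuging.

dilution, filtering, incubation, labeling, rinsing, titration, weighing

Directly stated before centrifuging: incubation, rinsing, and weighing.
Dilution reaches centrifuging via dilution → titration → rinsing → centrifuging.
Filtering reaches centrifuging via filtering → labeling → incubation → centrifuging.
Labeling reaches centrifuging via labeling → incubation → centrifuging.
Likewise titration reaches centrifuging by chaining the stated constraints.
No chain forces heating (or any of the others) ahead of centrifuging.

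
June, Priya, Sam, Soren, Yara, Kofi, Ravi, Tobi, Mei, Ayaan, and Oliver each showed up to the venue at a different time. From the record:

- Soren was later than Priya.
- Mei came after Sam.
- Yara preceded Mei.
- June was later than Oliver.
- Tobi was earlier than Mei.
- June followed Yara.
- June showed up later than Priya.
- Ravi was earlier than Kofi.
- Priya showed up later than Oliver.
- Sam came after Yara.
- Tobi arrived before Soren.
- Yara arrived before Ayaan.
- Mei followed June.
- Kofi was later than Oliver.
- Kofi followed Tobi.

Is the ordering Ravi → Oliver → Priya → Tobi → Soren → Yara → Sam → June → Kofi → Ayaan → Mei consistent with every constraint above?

Check each stated constraint against the proposed order — e.g. Tobi is ahead of Mei; Ravi is ahead of Kofi. Every pair is in the required order; nothing is violated.

yes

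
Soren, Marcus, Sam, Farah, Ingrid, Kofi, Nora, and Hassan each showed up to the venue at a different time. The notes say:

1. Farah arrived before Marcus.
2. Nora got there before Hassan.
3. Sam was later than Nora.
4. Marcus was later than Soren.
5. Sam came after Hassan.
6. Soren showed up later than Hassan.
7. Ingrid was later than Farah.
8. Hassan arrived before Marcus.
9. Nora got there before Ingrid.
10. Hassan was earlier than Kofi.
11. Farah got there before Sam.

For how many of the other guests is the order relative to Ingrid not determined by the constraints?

5

Forced before Ingrid: Farah and Nora.
That leaves Hassan, Kofi, Marcus, Sam, and Soren with no forced order relative to Ingrid — 5.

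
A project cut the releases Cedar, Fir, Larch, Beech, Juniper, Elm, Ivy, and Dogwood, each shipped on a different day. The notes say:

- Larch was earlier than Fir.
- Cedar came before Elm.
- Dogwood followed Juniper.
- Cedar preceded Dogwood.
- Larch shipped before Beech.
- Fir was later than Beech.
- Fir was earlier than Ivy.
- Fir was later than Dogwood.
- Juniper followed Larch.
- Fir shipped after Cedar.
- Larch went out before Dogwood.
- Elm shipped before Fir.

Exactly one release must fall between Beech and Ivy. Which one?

Tracing the constraints gives Beech → Fir → Ivy, so Fir sits after Beech and before Ivy.
No other release is forced both after Beech and before Ivy.

Fir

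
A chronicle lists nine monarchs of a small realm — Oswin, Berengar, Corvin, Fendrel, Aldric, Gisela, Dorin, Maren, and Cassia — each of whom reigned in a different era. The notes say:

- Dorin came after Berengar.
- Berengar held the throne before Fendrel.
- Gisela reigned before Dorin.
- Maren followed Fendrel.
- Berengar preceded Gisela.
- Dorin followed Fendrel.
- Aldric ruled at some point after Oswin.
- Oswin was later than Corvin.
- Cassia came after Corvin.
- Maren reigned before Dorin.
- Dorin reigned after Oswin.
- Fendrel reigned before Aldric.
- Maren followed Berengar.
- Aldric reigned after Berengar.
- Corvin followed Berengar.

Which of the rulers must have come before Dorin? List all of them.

Directly stated before Dorin: Berengar, Fendrel, Gisela, Maren, and Oswin.
Corvin reaches Dorin via Corvin → Oswin → Dorin.
No chain forces Aldric (or any of the others) ahead of Dorin.

Berengar, Corvin, Fendrel, Gisela, Maren, Oswin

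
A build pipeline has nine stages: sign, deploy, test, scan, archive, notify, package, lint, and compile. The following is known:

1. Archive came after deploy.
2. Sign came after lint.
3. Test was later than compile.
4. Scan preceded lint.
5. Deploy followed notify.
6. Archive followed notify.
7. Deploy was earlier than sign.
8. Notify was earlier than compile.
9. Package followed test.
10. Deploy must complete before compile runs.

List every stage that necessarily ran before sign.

Directly stated before sign: deploy and lint.
Notify reaches sign via notify → deploy → sign.
Scan reaches sign via scan → lint → sign.

deploy, lint, notify, scan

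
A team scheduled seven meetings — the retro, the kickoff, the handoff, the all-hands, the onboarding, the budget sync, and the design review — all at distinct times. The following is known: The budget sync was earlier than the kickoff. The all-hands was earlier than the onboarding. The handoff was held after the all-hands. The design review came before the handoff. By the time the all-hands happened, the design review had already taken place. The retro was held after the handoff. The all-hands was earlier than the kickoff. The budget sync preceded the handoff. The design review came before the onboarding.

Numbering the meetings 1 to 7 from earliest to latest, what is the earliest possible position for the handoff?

The all-hands, the budget sync, and the design review must all come before the handoff — 3 forced predecessors.
Nothing else is forced ahead of the handoff, so its earliest slot is position 3 + 1 = 4.

4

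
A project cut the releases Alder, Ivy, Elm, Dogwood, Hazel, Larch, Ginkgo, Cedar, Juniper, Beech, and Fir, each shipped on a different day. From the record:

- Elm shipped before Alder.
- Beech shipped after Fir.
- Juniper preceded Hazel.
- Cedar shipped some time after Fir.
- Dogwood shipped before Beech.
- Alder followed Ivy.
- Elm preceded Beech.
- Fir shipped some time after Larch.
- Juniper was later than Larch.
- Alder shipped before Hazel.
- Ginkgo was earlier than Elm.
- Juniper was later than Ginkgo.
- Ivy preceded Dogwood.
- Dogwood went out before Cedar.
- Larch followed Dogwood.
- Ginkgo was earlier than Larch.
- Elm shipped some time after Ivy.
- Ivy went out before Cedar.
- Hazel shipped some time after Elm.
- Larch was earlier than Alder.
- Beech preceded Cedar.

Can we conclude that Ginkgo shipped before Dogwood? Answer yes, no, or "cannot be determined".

No chain of stated constraints runs from Ginkgo to Dogwood, and none runs from Dogwood to Ginkgo either.
So the relative order of Ginkgo and Dogwood is not fixed by the given facts.

cannot be determined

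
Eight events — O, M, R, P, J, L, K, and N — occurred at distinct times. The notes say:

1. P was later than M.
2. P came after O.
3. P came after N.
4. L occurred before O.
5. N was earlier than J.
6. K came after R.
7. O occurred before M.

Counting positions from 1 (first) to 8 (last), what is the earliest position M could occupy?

L and O must both come before M — 2 forced predecessors.
Nothing else is forced ahead of M, so its earliest slot is position 2 + 1 = 3.

3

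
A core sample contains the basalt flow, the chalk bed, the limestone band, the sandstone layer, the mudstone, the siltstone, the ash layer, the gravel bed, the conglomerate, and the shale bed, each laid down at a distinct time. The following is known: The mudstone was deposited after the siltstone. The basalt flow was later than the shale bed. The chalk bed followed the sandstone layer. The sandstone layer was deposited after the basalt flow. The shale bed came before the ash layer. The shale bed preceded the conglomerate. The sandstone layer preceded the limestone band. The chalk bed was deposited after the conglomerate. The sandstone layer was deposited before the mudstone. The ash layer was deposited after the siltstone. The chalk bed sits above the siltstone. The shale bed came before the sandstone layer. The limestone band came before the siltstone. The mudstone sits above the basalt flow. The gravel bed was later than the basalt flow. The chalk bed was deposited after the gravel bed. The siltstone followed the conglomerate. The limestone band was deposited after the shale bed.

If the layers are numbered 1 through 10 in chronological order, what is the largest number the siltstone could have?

The siltstone must come before the ash layer, the chalk bed, and the mudstone — 3 layers forced after it.
Everything else can be placed before the siltstone in some valid order, so the siltstone can sit as late as position 10 − 3 = 7.

7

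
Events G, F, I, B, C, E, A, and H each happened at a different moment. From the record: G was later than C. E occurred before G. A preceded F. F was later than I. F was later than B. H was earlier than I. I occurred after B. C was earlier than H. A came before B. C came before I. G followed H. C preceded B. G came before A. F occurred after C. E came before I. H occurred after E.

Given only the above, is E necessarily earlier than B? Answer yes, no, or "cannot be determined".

Chain the constraints: E → G → A → B. Each link is directly stated, so E comes before B.

yes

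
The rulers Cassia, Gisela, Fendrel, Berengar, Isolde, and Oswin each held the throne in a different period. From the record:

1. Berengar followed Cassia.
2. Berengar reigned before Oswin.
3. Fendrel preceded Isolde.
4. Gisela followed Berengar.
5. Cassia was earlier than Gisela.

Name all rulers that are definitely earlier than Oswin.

Directly stated before Oswin: Berengar.
Cassia reaches Oswin via Cassia → Berengar → Oswin.
No chain forces Isolde (or any of the others) ahead of Oswin.

Berengar, Cassia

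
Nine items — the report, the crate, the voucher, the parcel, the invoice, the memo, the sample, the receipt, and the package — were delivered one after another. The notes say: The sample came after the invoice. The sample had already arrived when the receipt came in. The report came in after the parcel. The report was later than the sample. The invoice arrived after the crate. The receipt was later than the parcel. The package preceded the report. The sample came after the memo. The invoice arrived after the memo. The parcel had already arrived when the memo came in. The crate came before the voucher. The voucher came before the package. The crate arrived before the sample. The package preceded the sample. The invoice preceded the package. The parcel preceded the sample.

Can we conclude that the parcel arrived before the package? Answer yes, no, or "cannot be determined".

yes

Chain the constraints: the parcel → the memo → the invoice → the package. Each link is directly stated, so the parcel comes before the package.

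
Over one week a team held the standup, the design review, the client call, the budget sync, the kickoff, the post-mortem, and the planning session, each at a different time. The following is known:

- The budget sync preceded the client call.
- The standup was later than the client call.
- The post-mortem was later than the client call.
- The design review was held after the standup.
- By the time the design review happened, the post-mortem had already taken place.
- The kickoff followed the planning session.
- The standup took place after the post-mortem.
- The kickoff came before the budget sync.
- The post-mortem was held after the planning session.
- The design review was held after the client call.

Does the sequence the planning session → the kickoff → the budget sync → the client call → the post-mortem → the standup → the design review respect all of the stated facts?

Check each stated constraint against the proposed order — e.g. the client call is ahead of the design review; the planning session is ahead of the post-mortem. Every pair is in the required order; nothing is violated.

yes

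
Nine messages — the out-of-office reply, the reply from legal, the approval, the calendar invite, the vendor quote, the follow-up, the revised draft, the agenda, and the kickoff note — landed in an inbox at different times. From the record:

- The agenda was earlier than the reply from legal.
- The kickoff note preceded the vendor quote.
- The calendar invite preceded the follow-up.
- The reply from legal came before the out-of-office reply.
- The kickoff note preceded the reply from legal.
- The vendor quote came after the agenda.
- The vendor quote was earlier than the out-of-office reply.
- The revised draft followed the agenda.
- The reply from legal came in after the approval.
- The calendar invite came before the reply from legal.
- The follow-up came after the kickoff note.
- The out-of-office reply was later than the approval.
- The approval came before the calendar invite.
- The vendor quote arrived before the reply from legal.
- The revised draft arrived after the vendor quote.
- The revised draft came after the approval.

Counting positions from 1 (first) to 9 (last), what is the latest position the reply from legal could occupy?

8

The reply from legal must come before the out-of-office reply — 1 message forced after it.
Everything else can be placed before the reply from legal in some valid order, so the reply from legal can sit as late as position 9 − 1 = 8.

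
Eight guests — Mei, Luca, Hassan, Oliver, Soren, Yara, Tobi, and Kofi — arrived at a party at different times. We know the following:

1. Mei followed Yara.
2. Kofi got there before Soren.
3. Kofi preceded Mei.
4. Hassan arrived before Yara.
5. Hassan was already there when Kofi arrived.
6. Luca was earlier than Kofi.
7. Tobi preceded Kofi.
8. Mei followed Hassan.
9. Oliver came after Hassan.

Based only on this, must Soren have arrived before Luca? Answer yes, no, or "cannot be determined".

Tracing the constraints gives Luca → Kofi → Soren, so Luca must come before Soren.
That means Soren cannot be before Luca.

no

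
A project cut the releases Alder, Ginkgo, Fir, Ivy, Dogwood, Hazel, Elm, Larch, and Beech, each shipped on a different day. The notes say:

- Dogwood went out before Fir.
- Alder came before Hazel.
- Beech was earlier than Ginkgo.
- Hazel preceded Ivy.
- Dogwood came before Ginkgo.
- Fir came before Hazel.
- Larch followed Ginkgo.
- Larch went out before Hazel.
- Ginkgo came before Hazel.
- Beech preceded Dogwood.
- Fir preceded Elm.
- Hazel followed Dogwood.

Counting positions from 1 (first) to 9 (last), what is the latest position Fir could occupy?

Fir must come before Elm, Hazel, and Ivy — 3 releases forced after it.
Everything else can be placed before Fir in some valid order, so Fir can sit as late as position 9 − 3 = 6.

6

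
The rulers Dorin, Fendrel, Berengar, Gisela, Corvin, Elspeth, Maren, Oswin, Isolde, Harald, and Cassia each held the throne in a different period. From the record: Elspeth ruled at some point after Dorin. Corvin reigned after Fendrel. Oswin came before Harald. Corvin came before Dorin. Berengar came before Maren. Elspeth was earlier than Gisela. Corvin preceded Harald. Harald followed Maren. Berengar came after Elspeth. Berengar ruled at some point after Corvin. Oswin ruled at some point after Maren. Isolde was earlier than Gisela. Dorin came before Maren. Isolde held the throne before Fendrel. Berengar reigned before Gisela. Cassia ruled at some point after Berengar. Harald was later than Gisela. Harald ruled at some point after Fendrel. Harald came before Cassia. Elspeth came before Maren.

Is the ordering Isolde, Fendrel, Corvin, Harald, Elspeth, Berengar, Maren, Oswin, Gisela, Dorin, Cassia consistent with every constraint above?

no

The constraints require Gisela before Harald, but in the proposed sequence Harald appears ahead of Gisela. That one violation is enough.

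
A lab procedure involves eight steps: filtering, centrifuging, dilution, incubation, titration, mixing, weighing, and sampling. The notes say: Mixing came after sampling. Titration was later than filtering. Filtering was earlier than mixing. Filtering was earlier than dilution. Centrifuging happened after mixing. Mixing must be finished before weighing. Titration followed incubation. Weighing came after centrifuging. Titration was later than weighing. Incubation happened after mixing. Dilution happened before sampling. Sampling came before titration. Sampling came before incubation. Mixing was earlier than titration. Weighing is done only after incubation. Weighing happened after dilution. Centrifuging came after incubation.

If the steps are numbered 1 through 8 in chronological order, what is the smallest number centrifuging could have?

6

Dilution, filtering, incubation, mixing, and sampling must all come before centrifuging — 5 forced predecessors.
Nothing else is forced ahead of centrifuging, so its earliest slot is position 5 + 1 = 6.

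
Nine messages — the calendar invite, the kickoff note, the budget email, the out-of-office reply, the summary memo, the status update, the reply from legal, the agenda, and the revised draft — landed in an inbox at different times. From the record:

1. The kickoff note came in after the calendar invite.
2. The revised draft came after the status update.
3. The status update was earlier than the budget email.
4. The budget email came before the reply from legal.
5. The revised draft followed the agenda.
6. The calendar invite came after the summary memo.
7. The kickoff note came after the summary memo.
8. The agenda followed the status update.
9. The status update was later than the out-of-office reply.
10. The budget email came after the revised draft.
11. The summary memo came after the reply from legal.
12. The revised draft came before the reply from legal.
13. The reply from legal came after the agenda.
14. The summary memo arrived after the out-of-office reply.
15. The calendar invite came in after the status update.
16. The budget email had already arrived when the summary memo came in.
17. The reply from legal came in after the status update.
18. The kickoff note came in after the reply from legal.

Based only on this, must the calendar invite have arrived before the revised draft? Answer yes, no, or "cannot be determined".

no

Tracing the constraints gives the revised draft → the budget email → the summary memo → the calendar invite, so the revised draft must come before the calendar invite.
That means the calendar invite cannot be before the revised draft.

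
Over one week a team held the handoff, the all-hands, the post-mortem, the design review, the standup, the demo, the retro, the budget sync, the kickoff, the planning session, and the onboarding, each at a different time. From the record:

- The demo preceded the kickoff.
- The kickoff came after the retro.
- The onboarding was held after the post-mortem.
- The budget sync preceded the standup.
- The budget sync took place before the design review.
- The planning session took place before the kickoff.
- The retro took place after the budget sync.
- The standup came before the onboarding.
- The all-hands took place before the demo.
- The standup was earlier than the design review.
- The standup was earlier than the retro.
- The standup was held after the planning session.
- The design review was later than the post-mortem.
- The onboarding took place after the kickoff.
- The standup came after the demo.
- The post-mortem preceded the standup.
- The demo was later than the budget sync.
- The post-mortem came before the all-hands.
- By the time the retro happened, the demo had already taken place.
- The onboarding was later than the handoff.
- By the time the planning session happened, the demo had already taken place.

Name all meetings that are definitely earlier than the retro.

the all-hands, the budget sync, the demo, the planning session, the post-mortem, the standup

Directly stated before the retro: the budget sync, the demo, and the standup.
The all-hands reaches the retro via the all-hands → the demo → the retro.
The planning session reaches the retro via the planning session → the standup → the retro.
The post-mortem reaches the retro via the post-mortem → the standup → the retro.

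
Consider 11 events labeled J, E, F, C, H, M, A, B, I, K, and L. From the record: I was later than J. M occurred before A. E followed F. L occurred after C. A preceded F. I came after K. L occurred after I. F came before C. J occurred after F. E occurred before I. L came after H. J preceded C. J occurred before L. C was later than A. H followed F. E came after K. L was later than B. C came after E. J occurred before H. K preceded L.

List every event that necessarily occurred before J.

Directly stated before J: F.
A reaches J via A → F → J.
M reaches J via M → A → F → J.
No chain forces H (or any of the others) ahead of J.

A, F, M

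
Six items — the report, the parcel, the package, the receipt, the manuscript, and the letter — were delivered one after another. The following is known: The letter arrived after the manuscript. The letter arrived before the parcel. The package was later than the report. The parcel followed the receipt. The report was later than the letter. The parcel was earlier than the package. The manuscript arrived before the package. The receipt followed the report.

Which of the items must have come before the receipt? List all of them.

the letter, the manuscript, the report

Directly stated before the receipt: the report.
The letter reaches the receipt via the letter → the report → the receipt.
The manuscript reaches the receipt via the manuscript → the letter → the report → the receipt.
No chain forces the parcel (or any of the others) ahead of the receipt.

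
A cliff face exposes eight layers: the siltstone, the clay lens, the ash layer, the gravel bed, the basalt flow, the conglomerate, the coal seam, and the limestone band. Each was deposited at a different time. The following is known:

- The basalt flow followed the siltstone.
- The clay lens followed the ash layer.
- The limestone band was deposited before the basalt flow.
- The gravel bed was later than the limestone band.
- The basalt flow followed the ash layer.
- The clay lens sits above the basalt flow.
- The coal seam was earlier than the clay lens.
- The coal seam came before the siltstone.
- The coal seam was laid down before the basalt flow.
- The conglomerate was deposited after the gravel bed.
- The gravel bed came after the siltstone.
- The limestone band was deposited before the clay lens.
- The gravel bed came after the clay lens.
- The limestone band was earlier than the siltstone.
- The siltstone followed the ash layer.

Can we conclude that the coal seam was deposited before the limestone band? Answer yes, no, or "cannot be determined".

cannot be determined

No chain of stated constraints runs from the coal seam to the limestone band, and none runs from the limestone band to the coal seam either.
So the relative order of the coal seam and the limestone band is not fixed by the given facts.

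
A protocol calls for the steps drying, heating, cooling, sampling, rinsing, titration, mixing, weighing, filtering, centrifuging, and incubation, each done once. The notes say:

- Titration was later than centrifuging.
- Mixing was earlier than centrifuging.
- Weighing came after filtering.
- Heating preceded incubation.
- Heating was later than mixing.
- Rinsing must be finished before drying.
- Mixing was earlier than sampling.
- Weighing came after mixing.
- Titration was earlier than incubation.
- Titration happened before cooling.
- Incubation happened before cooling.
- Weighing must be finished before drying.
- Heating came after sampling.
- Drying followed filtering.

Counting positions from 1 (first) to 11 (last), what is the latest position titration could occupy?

9

Titration must come before cooling and incubation — 2 steps forced after it.
Everything else can be placed before titration in some valid order, so titration can sit as late as position 11 − 2 = 9.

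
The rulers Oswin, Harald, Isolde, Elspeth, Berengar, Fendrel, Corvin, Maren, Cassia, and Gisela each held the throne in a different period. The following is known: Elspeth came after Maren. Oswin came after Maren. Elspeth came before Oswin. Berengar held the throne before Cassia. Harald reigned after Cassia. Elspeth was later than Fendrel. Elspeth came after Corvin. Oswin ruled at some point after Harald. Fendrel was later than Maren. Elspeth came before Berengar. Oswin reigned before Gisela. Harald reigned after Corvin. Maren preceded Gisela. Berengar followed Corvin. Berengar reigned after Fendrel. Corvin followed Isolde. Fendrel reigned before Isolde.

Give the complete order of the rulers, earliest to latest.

The constraints fix every adjacent pair, so only one ordering works:
Maren → Fendrel → Isolde → Corvin → Elspeth → Berengar → Cassia → Harald → Oswin → Gisela.

Maren, Fendrel, Isolde, Corvin, Elspeth, Berengar, Cassia, Harald, Oswin, Gisela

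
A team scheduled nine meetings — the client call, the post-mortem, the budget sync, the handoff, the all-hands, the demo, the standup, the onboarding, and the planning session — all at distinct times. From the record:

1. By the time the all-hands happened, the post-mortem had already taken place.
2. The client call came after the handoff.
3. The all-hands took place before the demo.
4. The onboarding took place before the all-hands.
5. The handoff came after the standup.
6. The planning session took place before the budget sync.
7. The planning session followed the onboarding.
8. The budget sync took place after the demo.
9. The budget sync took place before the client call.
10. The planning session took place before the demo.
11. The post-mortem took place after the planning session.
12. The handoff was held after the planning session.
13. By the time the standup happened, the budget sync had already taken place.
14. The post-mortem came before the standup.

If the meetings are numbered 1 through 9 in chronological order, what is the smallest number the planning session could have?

2

The onboarding must come before the planning session — 1 forced predecessor.
Nothing else is forced ahead of the planning session, so its earliest slot is position 1 + 1 = 2.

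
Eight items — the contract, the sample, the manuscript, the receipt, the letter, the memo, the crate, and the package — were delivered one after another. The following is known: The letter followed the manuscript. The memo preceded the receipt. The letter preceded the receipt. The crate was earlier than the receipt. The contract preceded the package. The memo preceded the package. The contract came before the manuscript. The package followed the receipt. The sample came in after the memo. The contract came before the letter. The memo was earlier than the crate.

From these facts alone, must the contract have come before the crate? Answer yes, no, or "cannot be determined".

cannot be determined

No chain of stated constraints runs from the contract to the crate, and none runs from the crate to the contract either.
So the relative order of the contract and the crate is not fixed by the given facts.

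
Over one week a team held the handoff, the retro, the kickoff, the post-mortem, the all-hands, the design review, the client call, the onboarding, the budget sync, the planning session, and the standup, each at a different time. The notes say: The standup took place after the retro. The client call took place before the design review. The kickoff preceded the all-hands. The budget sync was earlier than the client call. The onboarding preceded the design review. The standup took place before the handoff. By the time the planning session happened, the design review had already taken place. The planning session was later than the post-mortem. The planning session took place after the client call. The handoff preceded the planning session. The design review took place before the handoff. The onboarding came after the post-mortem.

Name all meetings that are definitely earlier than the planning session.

Directly stated before the planning session: the client call, the design review, the handoff, and the post-mortem.
The budget sync reaches the planning session via the budget sync → the client call → the planning session.
The onboarding reaches the planning session via the onboarding → the design review → the planning session.
The retro reaches the planning session via the retro → the standup → the handoff → the planning session.
Likewise the standup reaches the planning session by chaining the stated constraints.
No chain forces the all-hands (or any of the others) ahead of the planning session.

the budget sync, the client call, the design review, the handoff, the onboarding, the post-mortem, the retro, the standup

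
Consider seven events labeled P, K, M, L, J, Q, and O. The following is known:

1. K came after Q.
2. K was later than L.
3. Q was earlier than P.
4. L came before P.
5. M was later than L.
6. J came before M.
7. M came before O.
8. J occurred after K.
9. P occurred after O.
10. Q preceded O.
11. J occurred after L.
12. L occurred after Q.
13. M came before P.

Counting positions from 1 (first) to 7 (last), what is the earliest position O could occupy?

6

J, K, L, M, and Q must all come before O — 5 forced predecessors.
Nothing else is forced ahead of O, so its earliest slot is position 5 + 1 = 6.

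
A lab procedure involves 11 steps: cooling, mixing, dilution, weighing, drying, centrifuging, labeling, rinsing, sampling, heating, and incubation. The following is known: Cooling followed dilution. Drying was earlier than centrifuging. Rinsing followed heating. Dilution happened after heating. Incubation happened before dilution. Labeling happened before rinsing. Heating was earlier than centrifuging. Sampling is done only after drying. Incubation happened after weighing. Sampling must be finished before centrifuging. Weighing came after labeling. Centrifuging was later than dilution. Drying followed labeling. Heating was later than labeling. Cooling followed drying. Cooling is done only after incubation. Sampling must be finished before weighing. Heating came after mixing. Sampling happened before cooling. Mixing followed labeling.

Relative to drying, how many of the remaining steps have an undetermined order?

3

Forced before drying: labeling; forced after drying: centrifuging, cooling, dilution, incubation, sampling, and weighing.
That leaves heating, mixing, and rinsing with no forced order relative to drying — 3.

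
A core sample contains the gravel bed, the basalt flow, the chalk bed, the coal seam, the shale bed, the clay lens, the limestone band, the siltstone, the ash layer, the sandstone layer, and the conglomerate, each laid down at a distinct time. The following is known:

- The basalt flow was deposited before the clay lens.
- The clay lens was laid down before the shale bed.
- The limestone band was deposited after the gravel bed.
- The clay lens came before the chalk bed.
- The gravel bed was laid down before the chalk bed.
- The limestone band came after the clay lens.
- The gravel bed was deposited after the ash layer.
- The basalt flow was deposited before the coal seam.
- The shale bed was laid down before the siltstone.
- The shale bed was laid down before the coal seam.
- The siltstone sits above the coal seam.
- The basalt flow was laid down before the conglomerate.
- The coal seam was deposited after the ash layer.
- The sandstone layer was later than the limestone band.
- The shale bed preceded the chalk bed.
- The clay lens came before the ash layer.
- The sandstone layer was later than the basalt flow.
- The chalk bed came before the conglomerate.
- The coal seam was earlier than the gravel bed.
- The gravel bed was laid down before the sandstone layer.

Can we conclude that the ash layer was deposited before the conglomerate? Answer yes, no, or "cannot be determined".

Chain the constraints: the ash layer → the gravel bed → the chalk bed → the conglomerate. Each link is directly stated, so the ash layer comes before the conglomerate.

yes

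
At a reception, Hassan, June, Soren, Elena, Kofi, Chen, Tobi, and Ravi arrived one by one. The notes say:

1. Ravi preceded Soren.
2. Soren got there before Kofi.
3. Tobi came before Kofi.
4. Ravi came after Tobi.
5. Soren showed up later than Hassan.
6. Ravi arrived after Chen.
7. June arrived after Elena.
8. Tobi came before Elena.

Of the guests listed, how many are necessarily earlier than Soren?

Directly stated before Soren: Hassan and Ravi.
Chen reaches Soren via Chen → Ravi → Soren.
Tobi reaches Soren via Tobi → Ravi → Soren.
No chain forces Kofi (or any of the others) ahead of Soren.
That's Chen, Hassan, Ravi, and Tobi — 4 in all.

4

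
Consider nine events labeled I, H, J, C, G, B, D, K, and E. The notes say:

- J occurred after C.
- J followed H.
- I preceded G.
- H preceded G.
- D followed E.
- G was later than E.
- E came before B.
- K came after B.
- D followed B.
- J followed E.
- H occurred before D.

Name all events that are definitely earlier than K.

Directly stated before K: B.
E reaches K via E → B → K.

B, E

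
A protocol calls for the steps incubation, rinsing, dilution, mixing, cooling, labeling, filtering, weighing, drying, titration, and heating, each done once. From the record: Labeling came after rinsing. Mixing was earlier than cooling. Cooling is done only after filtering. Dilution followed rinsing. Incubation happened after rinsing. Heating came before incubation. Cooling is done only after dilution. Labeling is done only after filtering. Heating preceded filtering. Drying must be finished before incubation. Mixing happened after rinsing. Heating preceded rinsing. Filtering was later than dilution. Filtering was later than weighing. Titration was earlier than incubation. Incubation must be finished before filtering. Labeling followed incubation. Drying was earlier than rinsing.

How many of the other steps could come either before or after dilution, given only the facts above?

4

Forced before dilution: drying, heating, and rinsing; forced after dilution: cooling, filtering, and labeling.
That leaves incubation, mixing, titration, and weighing with no forced order relative to dilution — 4.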